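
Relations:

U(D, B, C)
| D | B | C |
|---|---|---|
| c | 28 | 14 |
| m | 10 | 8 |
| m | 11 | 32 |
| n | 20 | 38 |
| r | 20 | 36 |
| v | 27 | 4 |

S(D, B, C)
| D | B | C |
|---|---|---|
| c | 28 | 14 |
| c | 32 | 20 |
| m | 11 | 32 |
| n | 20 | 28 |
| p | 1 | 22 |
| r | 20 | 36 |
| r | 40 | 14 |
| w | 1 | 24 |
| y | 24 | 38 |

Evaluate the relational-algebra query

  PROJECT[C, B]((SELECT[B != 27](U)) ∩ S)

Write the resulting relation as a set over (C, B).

{(14, 28), (32, 11), (36, 20)}

Apply σ_{B != 27}; surviving tuples: {(c, 28, 14), (m, 10, 8), (m, 11, 32), (n, 20, 38), (r, 20, 36)}
Set intersection of the two operands is {(c, 28, 14), (m, 11, 32), (r, 20, 36)}.
Keep only column(s) C, B: {(14, 28), (32, 11), (36, 20)}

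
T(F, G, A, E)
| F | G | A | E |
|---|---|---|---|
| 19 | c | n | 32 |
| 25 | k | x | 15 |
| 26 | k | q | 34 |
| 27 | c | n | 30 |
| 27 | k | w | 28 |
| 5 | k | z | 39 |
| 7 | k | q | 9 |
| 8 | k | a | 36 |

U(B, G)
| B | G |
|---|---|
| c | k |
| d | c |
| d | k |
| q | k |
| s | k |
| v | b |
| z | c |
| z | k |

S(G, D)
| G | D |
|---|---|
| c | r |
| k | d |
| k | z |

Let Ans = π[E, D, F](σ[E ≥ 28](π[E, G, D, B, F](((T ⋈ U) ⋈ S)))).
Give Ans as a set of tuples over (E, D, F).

T ⋈ U (natural join on G): {(19, c, n, 32, d), (19, c, n, 32, z), (25, k, x, 15, c), (25, k, x, 15, d), (25, k, x, 15, q), (25, k, x, 15, s), (25, k, x, 15, z), (26, k, q, 34, c), (26, k, q, 34, d), (26, k, q, 34, q), (26, k, q, 34, s), (26, k, q, 34, z), (27, c, n, 30, d), (27, c, n, 30, z), (27, k, w, 28, c), (27, k, w, 28, d), (27, k, w, 28, q), (27, k, w, 28, s), (27, k, w, 28, z), (5, k, z, 39, c), (5, k, z, 39, d), (5, k, z, 39, q), (5, k, z, 39, s), (5, k, z, 39, z), (7, k, q, 9, c), (7, k, q, 9, d), (7, k, q, 9, q), (7, k, q, 9, s), (7, k, q, 9, z), (8, k, a, 36, c), (8, k, a, 36, d), (8, k, a, 36, q), (8, k, a, 36, s), (8, k, a, 36, z)}
(T ⋈ U) ⋈ S (natural join on G): {(19, c, n, 32, d, r), (19, c, n, 32, z, r), (25, k, x, 15, c, d), (25, k, x, 15, c, z), (25, k, x, 15, d, d), (25, k, x, 15, d, z), (25, k, x, 15, q, d), (25, k, x, 15, q, z), (25, k, x, 15, s, d), (25, k, x, 15, s, z), (25, k, x, 15, z, d), (25, k, x, 15, z, z), (26, k, q, 34, c, d), (26, k, q, 34, c, z), (26, k, q, 34, d, d), (26, k, q, 34, d, z), (26, k, q, 34, q, d), (26, k, q, 34, q, z), (26, k, q, 34, s, d), (26, k, q, 34, s, z), (26, k, q, 34, z, d), (26, k, q, 34, z, z), (27, c, n, 30, d, r), (27, c, n, 30, z, r), (27, k, w, 28, c, d), (27, k, w, 28, c, z), (27, k, w, 28, d, d), (27, k, w, 28, d, z), (27, k, w, 28, q, d), (27, k, w, 28, q, z), (27, k, w, 28, s, d), (27, k, w, 28, s, z), (27, k, w, 28, z, d), (27, k, w, 28, z, z), (5, k, z, 39, c, d), (5, k, z, 39, c, z), (5, k, z, 39, d, d), (5, k, z, 39, d, z), (5, k, z, 39, q, d), (5, k, z, 39, q, z), (5, k, z, 39, s, d), (5, k, z, 39, s, z), (5, k, z, 39, z, d), (5, k, z, 39, z, z), (7, k, q, 9, c, d), (7, k, q, 9, c, z), (7, k, q, 9, d, d), (7, k, q, 9, d, z), (7, k, q, 9, q, d), (7, k, q, 9, q, z), (7, k, q, 9, s, d), (7, k, q, 9, s, z), (7, k, q, 9, z, d), (7, k, q, 9, z, z), (8, k, a, 36, c, d), (8, k, a, 36, c, z), (8, k, a, 36, d, d), (8, k, a, 36, d, z), (8, k, a, 36, q, d), (8, k, a, 36, q, z), (8, k, a, 36, s, d), (8, k, a, 36, s, z), (8, k, a, 36, z, d), (8, k, a, 36, z, z)}
Projecting to E, G, D, B, F: {(15, k, d, c, 25), (15, k, d, d, 25), (15, k, d, q, 25), (15, k, d, s, 25), (15, k, d, z, 25), (15, k, z, c, 25), (15, k, z, d, 25), (15, k, z, q, 25), (15, k, z, s, 25), (15, k, z, z, 25), (28, k, d, c, 27), (28, k, d, d, 27), (28, k, d, q, 27), (28, k, d, s, 27), (28, k, d, z, 27), (28, k, z, c, 27), (28, k, z, d, 27), (28, k, z, q, 27), (28, k, z, s, 27), (28, k, z, z, 27), (30, c, r, d, 27), (30, c, r, z, 27), (32, c, r, d, 19), (32, c, r, z, 19), (34, k, d, c, 26), (34, k, d, d, 26), (34, k, d, q, 26), (34, k, d, s, 26), (34, k, d, z, 26), (34, k, z, c, 26), (34, k, z, d, 26), (34, k, z, q, 26), (34, k, z, s, 26), (34, k, z, z, 26), (36, k, d, c, 8), (36, k, d, d, 8), (36, k, d, q, 8), (36, k, d, s, 8), (36, k, d, z, 8), (36, k, z, c, 8), (36, k, z, d, 8), (36, k, z, q, 8), (36, k, z, s, 8), (36, k, z, z, 8), (39, k, d, c, 5), (39, k, d, d, 5), (39, k, d, q, 5), (39, k, d, s, 5), (39, k, d, z, 5), (39, k, z, c, 5), (39, k, z, d, 5), (39, k, z, q, 5), (39, k, z, s, 5), (39, k, z, z, 5), (9, k, d, c, 7), (9, k, d, d, 7), (9, k, d, q, 7), (9, k, d, s, 7), (9, k, d, z, 7), (9, k, z, c, 7), (9, k, z, d, 7), (9, k, z, q, 7), (9, k, z, s, 7), (9, k, z, z, 7)}
σ[E ≥ 28]: keep tuples satisfying E ≥ 28 → {(28, k, d, c, 27), (28, k, d, d, 27), (28, k, d, q, 27), (28, k, d, s, 27), (28, k, d, z, 27), (28, k, z, c, 27), (28, k, z, d, 27), (28, k, z, q, 27), (28, k, z, s, 27), (28, k, z, z, 27), (30, c, r, d, 27), (30, c, r, z, 27), (32, c, r, d, 19), (32, c, r, z, 19), (34, k, d, c, 26), (34, k, d, d, 26), (34, k, d, q, 26), (34, k, d, s, 26), (34, k, d, z, 26), (34, k, z, c, 26), (34, k, z, d, 26), (34, k, z, q, 26), (34, k, z, s, 26), (34, k, z, z, 26), (36, k, d, c, 8), (36, k, d, d, 8), (36, k, d, q, 8), (36, k, d, s, 8), (36, k, d, z, 8), (36, k, z, c, 8), (36, k, z, d, 8), (36, k, z, q, 8), (36, k, z, s, 8), (36, k, z, z, 8), (39, k, d, c, 5), (39, k, d, d, 5), (39, k, d, q, 5), (39, k, d, s, 5), (39, k, d, z, 5), (39, k, z, c, 5), (39, k, z, d, 5), (39, k, z, q, 5), (39, k, z, s, 5), (39, k, z, z, 5)}
Projecting to E, D, F (34 duplicate(s) eliminated): {(28, d, 27), (28, z, 27), (30, r, 27), (32, r, 19), (34, d, 26), (34, z, 26), (36, d, 8), (36, z, 8), (39, d, 5), (39, z, 5)}

{(28, d, 27), (28, z, 27), (30, r, 27), (32, r, 19), (34, d, 26), (34, z, 26), (36, d, 8), (36, z, 8), (39, d, 5), (39, z, 5)}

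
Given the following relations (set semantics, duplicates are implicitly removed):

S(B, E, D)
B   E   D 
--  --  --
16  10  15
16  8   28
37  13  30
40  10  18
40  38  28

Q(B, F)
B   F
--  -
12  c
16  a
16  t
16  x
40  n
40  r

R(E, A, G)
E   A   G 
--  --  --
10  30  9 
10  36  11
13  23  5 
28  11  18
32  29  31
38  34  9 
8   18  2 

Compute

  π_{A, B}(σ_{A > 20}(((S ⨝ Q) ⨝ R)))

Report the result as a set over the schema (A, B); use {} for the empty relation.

{(30, 16), (30, 40), (34, 40), (36, 16), (36, 40)}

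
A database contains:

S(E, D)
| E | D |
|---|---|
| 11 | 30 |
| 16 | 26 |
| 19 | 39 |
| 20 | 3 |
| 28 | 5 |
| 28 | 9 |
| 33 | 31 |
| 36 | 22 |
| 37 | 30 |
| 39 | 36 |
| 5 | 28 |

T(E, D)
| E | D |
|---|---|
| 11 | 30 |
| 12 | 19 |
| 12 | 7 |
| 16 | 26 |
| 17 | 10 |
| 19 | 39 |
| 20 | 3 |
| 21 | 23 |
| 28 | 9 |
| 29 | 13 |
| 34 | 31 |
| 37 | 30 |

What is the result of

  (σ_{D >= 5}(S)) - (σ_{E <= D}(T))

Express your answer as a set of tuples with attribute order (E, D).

{(28, 5), (28, 9), (33, 31), (36, 22), (37, 30), (39, 36), (5, 28)}

Selection D >= 5: {(11, 30), (16, 26), (19, 39), (28, 5), (28, 9), (33, 31), (36, 22), (37, 30), (39, 36), (5, 28)}
Selection E <= D: {(11, 30), (12, 19), (16, 26), (19, 39), (21, 23)}
Difference: {(11, 30), (16, 26), (19, 39), (28, 5), (28, 9), (33, 31), (36, 22), (37, 30), (39, 36), (5, 28)} with {(11, 30), (12, 19), (16, 26), (19, 39), (21, 23)} → {(28, 5), (28, 9), (33, 31), (36, 22), (37, 30), (39, 36), (5, 28)}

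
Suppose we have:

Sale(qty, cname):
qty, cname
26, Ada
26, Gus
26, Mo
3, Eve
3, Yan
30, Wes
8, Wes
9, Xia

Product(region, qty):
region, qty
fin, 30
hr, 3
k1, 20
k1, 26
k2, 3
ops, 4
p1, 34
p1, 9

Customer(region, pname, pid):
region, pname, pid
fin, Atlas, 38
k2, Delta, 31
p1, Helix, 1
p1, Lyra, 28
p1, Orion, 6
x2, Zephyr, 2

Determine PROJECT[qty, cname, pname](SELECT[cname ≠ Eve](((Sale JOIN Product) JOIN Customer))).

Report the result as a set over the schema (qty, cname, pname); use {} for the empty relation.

Sale ⋈ Product (natural join on qty): {(26, Ada, k1), (26, Gus, k1), (26, Mo, k1), (3, Eve, hr), (3, Eve, k2), (3, Yan, hr), (3, Yan, k2), (30, Wes, fin), (9, Xia, p1)}
(Sale JOIN Product) ⋈ Customer (natural join on region): {(3, Eve, k2, Delta, 31), (3, Yan, k2, Delta, 31), (30, Wes, fin, Atlas, 38), (9, Xia, p1, Helix, 1), (9, Xia, p1, Lyra, 28), (9, Xia, p1, Orion, 6)}
Filtering on cname ≠ Eve leaves {(3, Yan, k2, Delta, 31), (30, Wes, fin, Atlas, 38), (9, Xia, p1, Helix, 1), (9, Xia, p1, Lyra, 28), (9, Xia, p1, Orion, 6)}.
Keep only column(s) qty, cname, pname: {(3, Yan, Delta), (30, Wes, Atlas), (9, Xia, Helix), (9, Xia, Lyra), (9, Xia, Orion)}

{(3, Yan, Delta), (30, Wes, Atlas), (9, Xia, Helix), (9, Xia, Lyra), (9, Xia, Orion)}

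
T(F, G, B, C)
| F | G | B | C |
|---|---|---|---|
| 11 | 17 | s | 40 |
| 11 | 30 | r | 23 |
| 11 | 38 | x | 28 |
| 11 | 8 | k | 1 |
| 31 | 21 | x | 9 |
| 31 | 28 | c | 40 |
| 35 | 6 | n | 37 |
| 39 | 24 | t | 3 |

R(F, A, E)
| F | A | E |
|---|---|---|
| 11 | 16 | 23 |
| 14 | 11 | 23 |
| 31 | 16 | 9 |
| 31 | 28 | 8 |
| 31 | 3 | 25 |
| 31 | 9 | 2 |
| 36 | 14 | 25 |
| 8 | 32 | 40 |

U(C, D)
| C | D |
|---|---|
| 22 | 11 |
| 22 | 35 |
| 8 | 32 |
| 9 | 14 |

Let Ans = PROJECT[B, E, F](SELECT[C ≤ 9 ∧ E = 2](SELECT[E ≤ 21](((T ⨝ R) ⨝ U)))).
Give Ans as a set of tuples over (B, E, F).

{(x, 2, 31)}

Joining T and R on F yields {(11, 17, s, 40, 16, 23), (11, 30, r, 23, 16, 23), (11, 38, x, 28, 16, 23), (11, 8, k, 1, 16, 23), (31, 21, x, 9, 16, 9), (31, 21, x, 9, 28, 8), (31, 21, x, 9, 3, 25), (31, 21, x, 9, 9, 2), (31, 28, c, 40, 16, 9), (31, 28, c, 40, 28, 8), (31, 28, c, 40, 3, 25), (31, 28, c, 40, 9, 2)}.
Joining (T ⨝ R) and U on C yields {(31, 21, x, 9, 16, 9, 14), (31, 21, x, 9, 28, 8, 14), (31, 21, x, 9, 3, 25, 14), (31, 21, x, 9, 9, 2, 14)}.
Selection E ≤ 21: {(31, 21, x, 9, 16, 9, 14), (31, 21, x, 9, 28, 8, 14), (31, 21, x, 9, 9, 2, 14)}
Selection C ≤ 9 ∧ E = 2: {(31, 21, x, 9, 9, 2, 14)}
π[B, E, F]: project onto (B, E, F) → {(x, 2, 31)}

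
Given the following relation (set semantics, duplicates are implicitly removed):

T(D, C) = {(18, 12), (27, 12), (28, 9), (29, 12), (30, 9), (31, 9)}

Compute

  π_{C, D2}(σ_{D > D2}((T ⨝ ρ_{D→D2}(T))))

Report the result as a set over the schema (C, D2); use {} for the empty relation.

ρ[D→D2]: schema becomes (D2, C); tuples unchanged.
Joining T and ρ_{D→D2}(T) on C yields {(18, 12, 18), (18, 12, 27), (18, 12, 29), (27, 12, 18), (27, 12, 27), (27, 12, 29), (28, 9, 28), (28, 9, 30), (28, 9, 31), (29, 12, 18), (29, 12, 27), (29, 12, 29), (30, 9, 28), (30, 9, 30), (30, 9, 31), (31, 9, 28), (31, 9, 30), (31, 9, 31)}.
Filtering on D > D2 leaves {(27, 12, 18), (29, 12, 18), (29, 12, 27), (30, 9, 28), (31, 9, 28), (31, 9, 30)}.
Keep only column(s) C, D2 (2 duplicate(s) eliminated): {(12, 18), (12, 27), (9, 28), (9, 30)}

{(12, 18), (12, 27), (9, 28), (9, 30)}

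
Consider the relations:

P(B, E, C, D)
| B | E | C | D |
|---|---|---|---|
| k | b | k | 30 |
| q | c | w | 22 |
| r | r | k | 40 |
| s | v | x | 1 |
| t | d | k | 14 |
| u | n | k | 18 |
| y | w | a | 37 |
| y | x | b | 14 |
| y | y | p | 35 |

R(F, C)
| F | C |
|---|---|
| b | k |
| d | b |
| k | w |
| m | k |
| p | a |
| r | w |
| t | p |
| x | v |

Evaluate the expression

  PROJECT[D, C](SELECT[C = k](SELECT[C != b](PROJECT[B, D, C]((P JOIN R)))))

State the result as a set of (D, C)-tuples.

{(14, k), (18, k), (30, k), (40, k)}

Natural join on C: {(k, b, k, 30, b), (k, b, k, 30, m), (q, c, w, 22, k), (q, c, w, 22, r), (r, r, k, 40, b), (r, r, k, 40, m), (t, d, k, 14, b), (t, d, k, 14, m), (u, n, k, 18, b), (u, n, k, 18, m), (y, w, a, 37, p), (y, x, b, 14, d), (y, y, p, 35, t)}
Projecting to B, D, C (5 duplicate(s) eliminated): {(k, 30, k), (q, 22, w), (r, 40, k), (t, 14, k), (u, 18, k), (y, 14, b), (y, 35, p), (y, 37, a)}
Apply σ_{C != b}; surviving tuples: {(k, 30, k), (q, 22, w), (r, 40, k), (t, 14, k), (u, 18, k), (y, 35, p), (y, 37, a)}
Apply σ_{C = k}; surviving tuples: {(k, 30, k), (r, 40, k), (t, 14, k), (u, 18, k)}
Projecting to D, C: {(14, k), (18, k), (30, k), (40, k)}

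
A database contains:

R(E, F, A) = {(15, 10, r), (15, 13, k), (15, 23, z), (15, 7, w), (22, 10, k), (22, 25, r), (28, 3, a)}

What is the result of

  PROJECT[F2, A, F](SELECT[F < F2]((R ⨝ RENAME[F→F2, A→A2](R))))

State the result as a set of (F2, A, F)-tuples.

{(10, w, 7), (13, r, 10), (13, w, 7), (23, k, 13), (23, r, 10), (23, w, 7), (25, k, 10)}

ρ[F→F2, A→A2]: schema becomes (E, F2, A2); tuples unchanged.
R ⋈ RENAME[F→F2, A→A2](R) (natural join on E): {(15, 10, r, 10, r), (15, 10, r, 13, k), (15, 10, r, 23, z), (15, 10, r, 7, w), (15, 13, k, 10, r), (15, 13, k, 13, k), (15, 13, k, 23, z), (15, 13, k, 7, w), (15, 23, z, 10, r), (15, 23, z, 13, k), (15, 23, z, 23, z), (15, 23, z, 7, w), (15, 7, w, 10, r), (15, 7, w, 13, k), (15, 7, w, 23, z), (15, 7, w, 7, w), (22, 10, k, 10, k), (22, 10, k, 25, r), (22, 25, r, 10, k), (22, 25, r, 25, r), (28, 3, a, 3, a)}
σ[F < F2]: keep tuples satisfying F < F2 → {(15, 10, r, 13, k), (15, 10, r, 23, z), (15, 13, k, 23, z), (15, 7, w, 10, r), (15, 7, w, 13, k), (15, 7, w, 23, z), (22, 10, k, 25, r)}
Keep only column(s) F2, A, F: {(10, w, 7), (13, r, 10), (13, w, 7), (23, k, 13), (23, r, 10), (23, w, 7), (25, k, 10)}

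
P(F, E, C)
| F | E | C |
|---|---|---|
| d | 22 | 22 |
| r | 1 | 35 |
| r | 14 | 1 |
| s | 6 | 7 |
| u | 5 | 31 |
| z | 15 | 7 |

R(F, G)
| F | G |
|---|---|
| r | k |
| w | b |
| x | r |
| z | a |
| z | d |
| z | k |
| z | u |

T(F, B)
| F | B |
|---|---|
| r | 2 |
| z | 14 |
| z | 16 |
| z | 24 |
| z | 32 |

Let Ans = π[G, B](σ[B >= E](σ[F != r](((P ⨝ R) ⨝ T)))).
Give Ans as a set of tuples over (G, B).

{(a, 16), (a, 24), (a, 32), (d, 16), (d, 24), (d, 32), (k, 16), (k, 24), (k, 32), (u, 16), (u, 24), (u, 32)}

P ⋈ R (natural join on F): {(r, 1, 35, k), (r, 14, 1, k), (z, 15, 7, a), (z, 15, 7, d), (z, 15, 7, k), (z, 15, 7, u)}
(P ⨝ R) ⋈ T (natural join on F): {(r, 1, 35, k, 2), (r, 14, 1, k, 2), (z, 15, 7, a, 14), (z, 15, 7, a, 16), (z, 15, 7, a, 24), (z, 15, 7, a, 32), (z, 15, 7, d, 14), (z, 15, 7, d, 16), (z, 15, 7, d, 24), (z, 15, 7, d, 32), (z, 15, 7, k, 14), (z, 15, 7, k, 16), (z, 15, 7, k, 24), (z, 15, 7, k, 32), (z, 15, 7, u, 14), (z, 15, 7, u, 16), (z, 15, 7, u, 24), (z, 15, 7, u, 32)}
σ[F != r]: keep tuples satisfying F != r → {(z, 15, 7, a, 14), (z, 15, 7, a, 16), (z, 15, 7, a, 24), (z, 15, 7, a, 32), (z, 15, 7, d, 14), (z, 15, 7, d, 16), (z, 15, 7, d, 24), (z, 15, 7, d, 32), (z, 15, 7, k, 14), (z, 15, 7, k, 16), (z, 15, 7, k, 24), (z, 15, 7, k, 32), (z, 15, 7, u, 14), (z, 15, 7, u, 16), (z, 15, 7, u, 24), (z, 15, 7, u, 32)}
σ[B >= E]: keep tuples satisfying B >= E → {(z, 15, 7, a, 16), (z, 15, 7, a, 24), (z, 15, 7, a, 32), (z, 15, 7, d, 16), (z, 15, 7, d, 24), (z, 15, 7, d, 32), (z, 15, 7, k, 16), (z, 15, 7, k, 24), (z, 15, 7, k, 32), (z, 15, 7, u, 16), (z, 15, 7, u, 24), (z, 15, 7, u, 32)}
π_{G, B} gives {(a, 16), (a, 24), (a, 32), (d, 16), (d, 24), (d, 32), (k, 16), (k, 24), (k, 32), (u, 16), (u, 24), (u, 32)}.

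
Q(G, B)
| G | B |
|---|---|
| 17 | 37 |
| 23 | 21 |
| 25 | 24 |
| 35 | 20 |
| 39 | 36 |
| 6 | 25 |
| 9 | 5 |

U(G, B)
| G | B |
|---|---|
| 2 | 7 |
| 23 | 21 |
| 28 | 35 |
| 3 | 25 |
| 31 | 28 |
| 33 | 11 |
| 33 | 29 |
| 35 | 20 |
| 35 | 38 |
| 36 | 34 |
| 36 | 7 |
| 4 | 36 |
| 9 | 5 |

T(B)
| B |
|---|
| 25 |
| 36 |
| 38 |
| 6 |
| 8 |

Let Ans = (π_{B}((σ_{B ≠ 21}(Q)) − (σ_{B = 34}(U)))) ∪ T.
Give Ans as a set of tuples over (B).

Apply σ_{B ≠ 21}; surviving tuples: {(17, 37), (25, 24), (35, 20), (39, 36), (6, 25), (9, 5)}
Apply σ_{B = 34}; surviving tuples: {(36, 34)}
Difference: {(17, 37), (25, 24), (35, 20), (39, 36), (6, 25), (9, 5)} with {(36, 34)} → {(17, 37), (25, 24), (35, 20), (39, 36), (6, 25), (9, 5)}
Keep only column(s) B: {20, 24, 25, 36, 37, 5}
Union: {20, 24, 25, 36, 37, 5} with {25, 36, 38, 6, 8} → {20, 24, 25, 36, 37, 38, 5, 6, 8}

{20, 24, 25, 36, 37, 38, 5, 6, 8}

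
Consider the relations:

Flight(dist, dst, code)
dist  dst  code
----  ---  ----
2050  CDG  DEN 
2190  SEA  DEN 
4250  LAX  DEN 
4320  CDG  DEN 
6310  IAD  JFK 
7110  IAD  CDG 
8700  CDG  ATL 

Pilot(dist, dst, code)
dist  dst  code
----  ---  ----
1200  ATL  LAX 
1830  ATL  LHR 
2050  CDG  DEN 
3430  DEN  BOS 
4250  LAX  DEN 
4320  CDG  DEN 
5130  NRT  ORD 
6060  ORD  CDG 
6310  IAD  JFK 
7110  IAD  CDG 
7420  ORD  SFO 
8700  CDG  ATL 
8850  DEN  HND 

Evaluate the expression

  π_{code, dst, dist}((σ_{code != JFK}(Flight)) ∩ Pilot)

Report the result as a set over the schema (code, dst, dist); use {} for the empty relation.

{(ATL, CDG, 8700), (CDG, IAD, 7110), (DEN, CDG, 2050), (DEN, CDG, 4320), (DEN, LAX, 4250)}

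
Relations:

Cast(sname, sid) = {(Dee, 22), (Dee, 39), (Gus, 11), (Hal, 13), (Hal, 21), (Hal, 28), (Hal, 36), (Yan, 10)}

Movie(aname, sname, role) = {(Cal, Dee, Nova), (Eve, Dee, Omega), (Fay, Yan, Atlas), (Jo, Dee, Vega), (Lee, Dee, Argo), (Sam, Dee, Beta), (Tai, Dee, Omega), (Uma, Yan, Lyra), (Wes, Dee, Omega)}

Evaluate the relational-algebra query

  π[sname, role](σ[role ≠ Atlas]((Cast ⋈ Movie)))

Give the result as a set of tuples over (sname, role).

{(Dee, Argo), (Dee, Beta), (Dee, Nova), (Dee, Omega), (Dee, Vega), (Yan, Lyra)}

Joining Cast and Movie on sname yields {(Dee, 22, Cal, Nova), (Dee, 22, Eve, Omega), (Dee, 22, Jo, Vega), (Dee, 22, Lee, Argo), (Dee, 22, Sam, Beta), (Dee, 22, Tai, Omega), (Dee, 22, Wes, Omega), (Dee, 39, Cal, Nova), (Dee, 39, Eve, Omega), (Dee, 39, Jo, Vega), (Dee, 39, Lee, Argo), (Dee, 39, Sam, Beta), (Dee, 39, Tai, Omega), (Dee, 39, Wes, Omega), (Yan, 10, Fay, Atlas), (Yan, 10, Uma, Lyra)}.
Selection role ≠ Atlas: {(Dee, 22, Cal, Nova), (Dee, 22, Eve, Omega), (Dee, 22, Jo, Vega), (Dee, 22, Lee, Argo), (Dee, 22, Sam, Beta), (Dee, 22, Tai, Omega), (Dee, 22, Wes, Omega), (Dee, 39, Cal, Nova), (Dee, 39, Eve, Omega), (Dee, 39, Jo, Vega), (Dee, 39, Lee, Argo), (Dee, 39, Sam, Beta), (Dee, 39, Tai, Omega), (Dee, 39, Wes, Omega), (Yan, 10, Uma, Lyra)}
π[sname, role]: project onto (sname, role) (9 duplicate(s) eliminated) → {(Dee, Argo), (Dee, Beta), (Dee, Nova), (Dee, Omega), (Dee, Vega), (Yan, Lyra)}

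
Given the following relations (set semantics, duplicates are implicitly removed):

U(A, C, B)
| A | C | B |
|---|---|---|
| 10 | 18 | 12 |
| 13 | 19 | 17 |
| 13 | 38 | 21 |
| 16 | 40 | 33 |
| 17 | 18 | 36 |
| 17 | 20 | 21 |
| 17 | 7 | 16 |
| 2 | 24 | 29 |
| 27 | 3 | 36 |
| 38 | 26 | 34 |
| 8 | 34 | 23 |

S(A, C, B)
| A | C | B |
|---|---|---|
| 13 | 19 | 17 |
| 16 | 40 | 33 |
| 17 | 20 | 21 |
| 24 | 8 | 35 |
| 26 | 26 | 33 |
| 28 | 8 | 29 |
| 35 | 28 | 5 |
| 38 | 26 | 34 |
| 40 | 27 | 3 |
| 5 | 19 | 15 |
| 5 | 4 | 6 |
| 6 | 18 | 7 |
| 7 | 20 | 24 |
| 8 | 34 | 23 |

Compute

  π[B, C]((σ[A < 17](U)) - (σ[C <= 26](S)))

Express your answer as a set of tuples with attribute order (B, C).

Apply σ_{A < 17}; surviving tuples: {(10, 18, 12), (13, 19, 17), (13, 38, 21), (16, 40, 33), (2, 24, 29), (8, 34, 23)}
Apply σ_{C <= 26}; surviving tuples: {(13, 19, 17), (17, 20, 21), (24, 8, 35), (26, 26, 33), (28, 8, 29), (38, 26, 34), (5, 19, 15), (5, 4, 6), (6, 18, 7), (7, 20, 24)}
Set difference of the two operands is {(10, 18, 12), (13, 38, 21), (16, 40, 33), (2, 24, 29), (8, 34, 23)}.
Keep only column(s) B, C: {(12, 18), (21, 38), (23, 34), (29, 24), (33, 40)}

{(12, 18), (21, 38), (23, 34), (29, 24), (33, 40)}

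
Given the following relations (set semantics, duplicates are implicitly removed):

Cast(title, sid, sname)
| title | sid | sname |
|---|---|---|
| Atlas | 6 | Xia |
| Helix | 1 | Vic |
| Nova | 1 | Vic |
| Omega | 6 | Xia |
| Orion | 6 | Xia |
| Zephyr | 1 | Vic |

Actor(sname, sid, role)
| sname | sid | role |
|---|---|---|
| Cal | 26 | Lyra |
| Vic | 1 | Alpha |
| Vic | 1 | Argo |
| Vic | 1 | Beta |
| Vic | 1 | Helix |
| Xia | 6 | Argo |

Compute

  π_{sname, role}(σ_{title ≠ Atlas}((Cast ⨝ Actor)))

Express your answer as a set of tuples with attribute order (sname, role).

{(Vic, Alpha), (Vic, Argo), (Vic, Beta), (Vic, Helix), (Xia, Argo)}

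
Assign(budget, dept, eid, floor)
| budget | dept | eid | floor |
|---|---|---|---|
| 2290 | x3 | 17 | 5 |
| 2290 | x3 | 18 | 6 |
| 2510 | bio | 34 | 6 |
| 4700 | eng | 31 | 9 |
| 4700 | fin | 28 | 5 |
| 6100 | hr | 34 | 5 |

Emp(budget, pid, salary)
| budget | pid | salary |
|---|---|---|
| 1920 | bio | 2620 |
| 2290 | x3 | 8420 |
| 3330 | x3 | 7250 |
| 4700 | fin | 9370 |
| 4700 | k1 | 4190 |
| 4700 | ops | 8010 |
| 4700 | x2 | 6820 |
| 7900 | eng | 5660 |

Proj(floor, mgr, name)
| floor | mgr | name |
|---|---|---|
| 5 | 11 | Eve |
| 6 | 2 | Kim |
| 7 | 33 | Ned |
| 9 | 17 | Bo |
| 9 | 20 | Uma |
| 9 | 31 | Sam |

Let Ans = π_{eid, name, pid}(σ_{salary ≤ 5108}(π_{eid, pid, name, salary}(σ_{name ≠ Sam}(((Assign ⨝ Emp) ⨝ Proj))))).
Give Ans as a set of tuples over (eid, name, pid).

Joining Assign and Emp on budget yields {(2290, x3, 17, 5, x3, 8420), (2290, x3, 18, 6, x3, 8420), (4700, eng, 31, 9, fin, 9370), (4700, eng, 31, 9, k1, 4190), (4700, eng, 31, 9, ops, 8010), (4700, eng, 31, 9, x2, 6820), (4700, fin, 28, 5, fin, 9370), (4700, fin, 28, 5, k1, 4190), (4700, fin, 28, 5, ops, 8010), (4700, fin, 28, 5, x2, 6820)}.
Joining (Assign ⨝ Emp) and Proj on floor yields {(2290, x3, 17, 5, x3, 8420, 11, Eve), (2290, x3, 18, 6, x3, 8420, 2, Kim), (4700, eng, 31, 9, fin, 9370, 17, Bo), (4700, eng, 31, 9, fin, 9370, 20, Uma), (4700, eng, 31, 9, fin, 9370, 31, Sam), (4700, eng, 31, 9, k1, 4190, 17, Bo), (4700, eng, 31, 9, k1, 4190, 20, Uma), (4700, eng, 31, 9, k1, 4190, 31, Sam), (4700, eng, 31, 9, ops, 8010, 17, Bo), (4700, eng, 31, 9, ops, 8010, 20, Uma), (4700, eng, 31, 9, ops, 8010, 31, Sam), (4700, eng, 31, 9, x2, 6820, 17, Bo), (4700, eng, 31, 9, x2, 6820, 20, Uma), (4700, eng, 31, 9, x2, 6820, 31, Sam), (4700, fin, 28, 5, fin, 9370, 11, Eve), (4700, fin, 28, 5, k1, 4190, 11, Eve), (4700, fin, 28, 5, ops, 8010, 11, Eve), (4700, fin, 28, 5, x2, 6820, 11, Eve)}.
Filtering on name ≠ Sam leaves {(2290, x3, 17, 5, x3, 8420, 11, Eve), (2290, x3, 18, 6, x3, 8420, 2, Kim), (4700, eng, 31, 9, fin, 9370, 17, Bo), (4700, eng, 31, 9, fin, 9370, 20, Uma), (4700, eng, 31, 9, k1, 4190, 17, Bo), (4700, eng, 31, 9, k1, 4190, 20, Uma), (4700, eng, 31, 9, ops, 8010, 17, Bo), (4700, eng, 31, 9, ops, 8010, 20, Uma), (4700, eng, 31, 9, x2, 6820, 17, Bo), (4700, eng, 31, 9, x2, 6820, 20, Uma), (4700, fin, 28, 5, fin, 9370, 11, Eve), (4700, fin, 28, 5, k1, 4190, 11, Eve), (4700, fin, 28, 5, ops, 8010, 11, Eve), (4700, fin, 28, 5, x2, 6820, 11, Eve)}.
π_{eid, pid, name, salary} gives {(17, x3, Eve, 8420), (18, x3, Kim, 8420), (28, fin, Eve, 9370), (28, k1, Eve, 4190), (28, ops, Eve, 8010), (28, x2, Eve, 6820), (31, fin, Bo, 9370), (31, fin, Uma, 9370), (31, k1, Bo, 4190), (31, k1, Uma, 4190), (31, ops, Bo, 8010), (31, ops, Uma, 8010), (31, x2, Bo, 6820), (31, x2, Uma, 6820)}.
Filtering on salary ≤ 5108 leaves {(28, k1, Eve, 4190), (31, k1, Bo, 4190), (31, k1, Uma, 4190)}.
π_{eid, name, pid} gives {(28, Eve, k1), (31, Bo, k1), (31, Uma, k1)}.

{(28, Eve, k1), (31, Bo, k1), (31, Uma, k1)}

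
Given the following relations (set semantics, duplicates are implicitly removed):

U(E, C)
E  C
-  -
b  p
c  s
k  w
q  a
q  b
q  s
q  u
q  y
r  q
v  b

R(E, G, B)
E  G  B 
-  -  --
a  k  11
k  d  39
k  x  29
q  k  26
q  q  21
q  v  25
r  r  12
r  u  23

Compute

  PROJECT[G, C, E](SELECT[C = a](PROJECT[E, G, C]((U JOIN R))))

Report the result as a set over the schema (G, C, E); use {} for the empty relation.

Natural join on E: {(k, w, d, 39), (k, w, x, 29), (q, a, k, 26), (q, a, q, 21), (q, a, v, 25), (q, b, k, 26), (q, b, q, 21), (q, b, v, 25), (q, s, k, 26), (q, s, q, 21), (q, s, v, 25), (q, u, k, 26), (q, u, q, 21), (q, u, v, 25), (q, y, k, 26), (q, y, q, 21), (q, y, v, 25), (r, q, r, 12), (r, q, u, 23)}
Projecting to E, G, C: {(k, d, w), (k, x, w), (q, k, a), (q, k, b), (q, k, s), (q, k, u), (q, k, y), (q, q, a), (q, q, b), (q, q, s), (q, q, u), (q, q, y), (q, v, a), (q, v, b), (q, v, s), (q, v, u), (q, v, y), (r, r, q), (r, u, q)}
Apply σ_{C = a}; surviving tuples: {(q, k, a), (q, q, a), (q, v, a)}
Projecting to G, C, E: {(k, a, q), (q, a, q), (v, a, q)}

{(k, a, q), (q, a, q), (v, a, q)}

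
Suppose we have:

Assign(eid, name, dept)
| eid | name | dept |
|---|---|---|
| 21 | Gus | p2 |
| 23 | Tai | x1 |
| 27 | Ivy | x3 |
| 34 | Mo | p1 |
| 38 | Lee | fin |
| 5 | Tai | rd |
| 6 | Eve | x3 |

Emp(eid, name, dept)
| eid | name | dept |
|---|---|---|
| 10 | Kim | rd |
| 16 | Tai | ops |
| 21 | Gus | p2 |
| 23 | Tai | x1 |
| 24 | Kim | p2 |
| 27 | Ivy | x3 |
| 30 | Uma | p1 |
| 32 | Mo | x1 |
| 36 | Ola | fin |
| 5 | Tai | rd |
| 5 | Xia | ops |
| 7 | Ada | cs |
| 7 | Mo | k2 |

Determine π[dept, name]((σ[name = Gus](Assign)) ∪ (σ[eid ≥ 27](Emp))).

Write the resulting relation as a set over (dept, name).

{(fin, Ola), (p1, Uma), (p2, Gus), (x1, Mo), (x3, Ivy)}

Selection name = Gus: {(21, Gus, p2)}
Selection eid ≥ 27: {(27, Ivy, x3), (30, Uma, p1), (32, Mo, x1), (36, Ola, fin)}
Taking the union: {(21, Gus, p2), (27, Ivy, x3), (30, Uma, p1), (32, Mo, x1), (36, Ola, fin)}
π_{dept, name} gives {(fin, Ola), (p1, Uma), (p2, Gus), (x1, Mo), (x3, Ivy)}.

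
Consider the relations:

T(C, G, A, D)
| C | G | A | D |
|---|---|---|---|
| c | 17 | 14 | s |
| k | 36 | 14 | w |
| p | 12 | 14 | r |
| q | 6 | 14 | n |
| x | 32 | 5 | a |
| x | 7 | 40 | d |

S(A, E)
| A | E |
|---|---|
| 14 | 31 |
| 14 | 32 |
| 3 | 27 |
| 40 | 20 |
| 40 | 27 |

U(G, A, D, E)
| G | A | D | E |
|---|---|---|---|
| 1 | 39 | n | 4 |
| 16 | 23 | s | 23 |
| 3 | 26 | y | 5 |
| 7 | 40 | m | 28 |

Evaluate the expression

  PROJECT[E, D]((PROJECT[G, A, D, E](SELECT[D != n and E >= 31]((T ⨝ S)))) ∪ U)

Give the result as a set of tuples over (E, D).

{(23, s), (28, m), (31, r), (31, s), (31, w), (32, r), (32, s), (32, w), (4, n), (5, y)}

Joining T and S on A yields {(c, 17, 14, s, 31), (c, 17, 14, s, 32), (k, 36, 14, w, 31), (k, 36, 14, w, 32), (p, 12, 14, r, 31), (p, 12, 14, r, 32), (q, 6, 14, n, 31), (q, 6, 14, n, 32), (x, 7, 40, d, 20), (x, 7, 40, d, 27)}.
σ[D != n and E >= 31]: keep tuples satisfying D != n and E >= 31 → {(c, 17, 14, s, 31), (c, 17, 14, s, 32), (k, 36, 14, w, 31), (k, 36, 14, w, 32), (p, 12, 14, r, 31), (p, 12, 14, r, 32)}
π_{G, A, D, E} gives {(12, 14, r, 31), (12, 14, r, 32), (17, 14, s, 31), (17, 14, s, 32), (36, 14, w, 31), (36, 14, w, 32)}.
Set union of the two operands is {(1, 39, n, 4), (12, 14, r, 31), (12, 14, r, 32), (16, 23, s, 23), (17, 14, s, 31), (17, 14, s, 32), (3, 26, y, 5), (36, 14, w, 31), (36, 14, w, 32), (7, 40, m, 28)}.
π_{E, D} gives {(23, s), (28, m), (31, r), (31, s), (31, w), (32, r), (32, s), (32, w), (4, n), (5, y)}.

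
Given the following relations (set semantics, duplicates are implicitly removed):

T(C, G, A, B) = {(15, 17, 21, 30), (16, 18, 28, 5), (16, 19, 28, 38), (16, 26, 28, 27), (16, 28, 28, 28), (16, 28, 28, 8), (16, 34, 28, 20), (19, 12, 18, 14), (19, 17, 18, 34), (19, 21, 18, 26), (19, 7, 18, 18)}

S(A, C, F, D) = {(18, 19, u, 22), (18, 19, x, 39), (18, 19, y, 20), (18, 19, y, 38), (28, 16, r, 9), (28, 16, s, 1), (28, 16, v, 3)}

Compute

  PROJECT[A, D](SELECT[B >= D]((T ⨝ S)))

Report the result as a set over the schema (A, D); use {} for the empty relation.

{(18, 20), (18, 22), (28, 1), (28, 3), (28, 9)}

Joining T and S on C, A yields {(16, 18, 28, 5, r, 9), (16, 18, 28, 5, s, 1), (16, 18, 28, 5, v, 3), (16, 19, 28, 38, r, 9), (16, 19, 28, 38, s, 1), (16, 19, 28, 38, v, 3), (16, 26, 28, 27, r, 9), (16, 26, 28, 27, s, 1), (16, 26, 28, 27, v, 3), (16, 28, 28, 28, r, 9), (16, 28, 28, 28, s, 1), (16, 28, 28, 28, v, 3), (16, 28, 28, 8, r, 9), (16, 28, 28, 8, s, 1), (16, 28, 28, 8, v, 3), (16, 34, 28, 20, r, 9), (16, 34, 28, 20, s, 1), (16, 34, 28, 20, v, 3), (19, 12, 18, 14, u, 22), (19, 12, 18, 14, x, 39), (19, 12, 18, 14, y, 20), (19, 12, 18, 14, y, 38), (19, 17, 18, 34, u, 22), (19, 17, 18, 34, x, 39), (19, 17, 18, 34, y, 20), (19, 17, 18, 34, y, 38), (19, 21, 18, 26, u, 22), (19, 21, 18, 26, x, 39), (19, 21, 18, 26, y, 20), (19, 21, 18, 26, y, 38), (19, 7, 18, 18, u, 22), (19, 7, 18, 18, x, 39), (19, 7, 18, 18, y, 20), (19, 7, 18, 18, y, 38)}.
Filtering on B >= D leaves {(16, 18, 28, 5, s, 1), (16, 18, 28, 5, v, 3), (16, 19, 28, 38, r, 9), (16, 19, 28, 38, s, 1), (16, 19, 28, 38, v, 3), (16, 26, 28, 27, r, 9), (16, 26, 28, 27, s, 1), (16, 26, 28, 27, v, 3), (16, 28, 28, 28, r, 9), (16, 28, 28, 28, s, 1), (16, 28, 28, 28, v, 3), (16, 28, 28, 8, s, 1), (16, 28, 28, 8, v, 3), (16, 34, 28, 20, r, 9), (16, 34, 28, 20, s, 1), (16, 34, 28, 20, v, 3), (19, 17, 18, 34, u, 22), (19, 17, 18, 34, y, 20), (19, 21, 18, 26, u, 22), (19, 21, 18, 26, y, 20)}.
Projecting to A, D (15 duplicate(s) eliminated): {(18, 20), (18, 22), (28, 1), (28, 3), (28, 9)}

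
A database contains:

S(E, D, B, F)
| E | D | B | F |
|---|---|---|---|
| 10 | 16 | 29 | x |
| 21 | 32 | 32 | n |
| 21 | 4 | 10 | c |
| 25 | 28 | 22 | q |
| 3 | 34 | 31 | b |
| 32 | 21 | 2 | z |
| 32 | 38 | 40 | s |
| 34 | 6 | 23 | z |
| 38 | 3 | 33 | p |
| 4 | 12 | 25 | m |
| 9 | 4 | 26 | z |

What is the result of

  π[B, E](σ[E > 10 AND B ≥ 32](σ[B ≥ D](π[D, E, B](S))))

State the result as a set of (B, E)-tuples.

{(32, 21), (33, 38), (40, 32)}

Keep only column(s) D, E, B: {(12, 4, 25), (16, 10, 29), (21, 32, 2), (28, 25, 22), (3, 38, 33), (32, 21, 32), (34, 3, 31), (38, 32, 40), (4, 21, 10), (4, 9, 26), (6, 34, 23)}
Selection B ≥ D: {(12, 4, 25), (16, 10, 29), (3, 38, 33), (32, 21, 32), (38, 32, 40), (4, 21, 10), (4, 9, 26), (6, 34, 23)}
Selection E > 10 AND B ≥ 32: {(3, 38, 33), (32, 21, 32), (38, 32, 40)}
Keep only column(s) B, E: {(32, 21), (33, 38), (40, 32)}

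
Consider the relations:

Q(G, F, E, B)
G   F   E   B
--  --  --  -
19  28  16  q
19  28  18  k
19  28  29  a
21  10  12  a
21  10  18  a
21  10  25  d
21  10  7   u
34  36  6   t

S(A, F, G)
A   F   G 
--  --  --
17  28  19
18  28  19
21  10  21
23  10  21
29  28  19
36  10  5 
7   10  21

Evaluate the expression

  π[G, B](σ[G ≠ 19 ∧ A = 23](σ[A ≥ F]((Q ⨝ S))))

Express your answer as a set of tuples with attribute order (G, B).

{(21, a), (21, d), (21, u)}

Joining Q and S on G, F yields {(19, 28, 16, q, 17), (19, 28, 16, q, 18), (19, 28, 16, q, 29), (19, 28, 18, k, 17), (19, 28, 18, k, 18), (19, 28, 18, k, 29), (19, 28, 29, a, 17), (19, 28, 29, a, 18), (19, 28, 29, a, 29), (21, 10, 12, a, 21), (21, 10, 12, a, 23), (21, 10, 12, a, 7), (21, 10, 18, a, 21), (21, 10, 18, a, 23), (21, 10, 18, a, 7), (21, 10, 25, d, 21), (21, 10, 25, d, 23), (21, 10, 25, d, 7), (21, 10, 7, u, 21), (21, 10, 7, u, 23), (21, 10, 7, u, 7)}.
σ[A ≥ F]: keep tuples satisfying A ≥ F → {(19, 28, 16, q, 29), (19, 28, 18, k, 29), (19, 28, 29, a, 29), (21, 10, 12, a, 21), (21, 10, 12, a, 23), (21, 10, 18, a, 21), (21, 10, 18, a, 23), (21, 10, 25, d, 21), (21, 10, 25, d, 23), (21, 10, 7, u, 21), (21, 10, 7, u, 23)}
σ[G ≠ 19 ∧ A = 23]: keep tuples satisfying G ≠ 19 ∧ A = 23 → {(21, 10, 12, a, 23), (21, 10, 18, a, 23), (21, 10, 25, d, 23), (21, 10, 7, u, 23)}
π_{G, B} gives {(21, a), (21, d), (21, u)} (1 duplicate(s) eliminated).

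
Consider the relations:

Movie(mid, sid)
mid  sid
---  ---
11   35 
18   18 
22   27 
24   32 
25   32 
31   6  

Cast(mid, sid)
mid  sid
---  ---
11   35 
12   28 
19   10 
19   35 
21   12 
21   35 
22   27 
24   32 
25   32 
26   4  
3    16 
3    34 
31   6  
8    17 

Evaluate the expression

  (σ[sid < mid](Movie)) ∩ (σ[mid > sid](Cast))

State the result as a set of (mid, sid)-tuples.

σ[sid < mid]: keep tuples satisfying sid < mid → {(31, 6)}
σ[mid > sid]: keep tuples satisfying mid > sid → {(19, 10), (21, 12), (26, 4), (31, 6)}
Taking the intersection: {(31, 6)}

{(31, 6)}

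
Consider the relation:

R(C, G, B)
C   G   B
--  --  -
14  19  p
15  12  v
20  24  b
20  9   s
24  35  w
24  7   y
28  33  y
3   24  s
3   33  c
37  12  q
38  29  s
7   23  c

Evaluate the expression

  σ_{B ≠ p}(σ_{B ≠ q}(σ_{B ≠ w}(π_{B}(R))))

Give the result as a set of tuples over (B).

{b, c, s, v, y}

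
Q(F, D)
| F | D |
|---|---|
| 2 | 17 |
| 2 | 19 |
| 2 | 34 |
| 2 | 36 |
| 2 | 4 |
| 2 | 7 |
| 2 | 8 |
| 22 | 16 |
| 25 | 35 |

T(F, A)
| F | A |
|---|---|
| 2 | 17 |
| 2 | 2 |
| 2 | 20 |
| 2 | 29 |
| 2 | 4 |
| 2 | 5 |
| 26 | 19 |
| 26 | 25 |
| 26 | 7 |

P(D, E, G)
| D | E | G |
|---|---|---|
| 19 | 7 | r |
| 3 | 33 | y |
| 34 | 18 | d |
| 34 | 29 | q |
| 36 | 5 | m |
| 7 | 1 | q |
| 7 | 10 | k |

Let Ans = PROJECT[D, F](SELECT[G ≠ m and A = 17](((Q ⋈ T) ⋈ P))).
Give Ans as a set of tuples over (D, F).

Joining Q and T on F yields {(2, 17, 17), (2, 17, 2), (2, 17, 20), (2, 17, 29), (2, 17, 4), (2, 17, 5), (2, 19, 17), (2, 19, 2), (2, 19, 20), (2, 19, 29), (2, 19, 4), (2, 19, 5), (2, 34, 17), (2, 34, 2), (2, 34, 20), (2, 34, 29), (2, 34, 4), (2, 34, 5), (2, 36, 17), (2, 36, 2), (2, 36, 20), (2, 36, 29), (2, 36, 4), (2, 36, 5), (2, 4, 17), (2, 4, 2), (2, 4, 20), (2, 4, 29), (2, 4, 4), (2, 4, 5), (2, 7, 17), (2, 7, 2), (2, 7, 20), (2, 7, 29), (2, 7, 4), (2, 7, 5), (2, 8, 17), (2, 8, 2), (2, 8, 20), (2, 8, 29), (2, 8, 4), (2, 8, 5)}.
Joining (Q ⋈ T) and P on D yields {(2, 19, 17, 7, r), (2, 19, 2, 7, r), (2, 19, 20, 7, r), (2, 19, 29, 7, r), (2, 19, 4, 7, r), (2, 19, 5, 7, r), (2, 34, 17, 18, d), (2, 34, 17, 29, q), (2, 34, 2, 18, d), (2, 34, 2, 29, q), (2, 34, 20, 18, d), (2, 34, 20, 29, q), (2, 34, 29, 18, d), (2, 34, 29, 29, q), (2, 34, 4, 18, d), (2, 34, 4, 29, q), (2, 34, 5, 18, d), (2, 34, 5, 29, q), (2, 36, 17, 5, m), (2, 36, 2, 5, m), (2, 36, 20, 5, m), (2, 36, 29, 5, m), (2, 36, 4, 5, m), (2, 36, 5, 5, m), (2, 7, 17, 1, q), (2, 7, 17, 10, k), (2, 7, 2, 1, q), (2, 7, 2, 10, k), (2, 7, 20, 1, q), (2, 7, 20, 10, k), (2, 7, 29, 1, q), (2, 7, 29, 10, k), (2, 7, 4, 1, q), (2, 7, 4, 10, k), (2, 7, 5, 1, q), (2, 7, 5, 10, k)}.
Apply σ_{G ≠ m and A = 17}; surviving tuples: {(2, 19, 17, 7, r), (2, 34, 17, 18, d), (2, 34, 17, 29, q), (2, 7, 17, 1, q), (2, 7, 17, 10, k)}
π[D, F]: project onto (D, F) (2 duplicate(s) eliminated) → {(19, 2), (34, 2), (7, 2)}

{(19, 2), (34, 2), (7, 2)}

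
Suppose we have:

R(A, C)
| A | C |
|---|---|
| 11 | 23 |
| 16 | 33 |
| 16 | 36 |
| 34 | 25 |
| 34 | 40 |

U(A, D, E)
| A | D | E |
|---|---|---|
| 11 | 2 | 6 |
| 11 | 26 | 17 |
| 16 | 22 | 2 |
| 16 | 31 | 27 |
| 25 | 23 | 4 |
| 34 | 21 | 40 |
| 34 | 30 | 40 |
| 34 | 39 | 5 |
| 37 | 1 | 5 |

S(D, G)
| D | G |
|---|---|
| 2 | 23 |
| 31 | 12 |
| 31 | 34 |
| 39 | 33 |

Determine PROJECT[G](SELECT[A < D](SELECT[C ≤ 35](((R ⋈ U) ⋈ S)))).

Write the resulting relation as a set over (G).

{12, 33, 34}

Natural join on A: {(11, 23, 2, 6), (11, 23, 26, 17), (16, 33, 22, 2), (16, 33, 31, 27), (16, 36, 22, 2), (16, 36, 31, 27), (34, 25, 21, 40), (34, 25, 30, 40), (34, 25, 39, 5), (34, 40, 21, 40), (34, 40, 30, 40), (34, 40, 39, 5)}
Natural join on D: {(11, 23, 2, 6, 23), (16, 33, 31, 27, 12), (16, 33, 31, 27, 34), (16, 36, 31, 27, 12), (16, 36, 31, 27, 34), (34, 25, 39, 5, 33), (34, 40, 39, 5, 33)}
Filtering on C ≤ 35 leaves {(11, 23, 2, 6, 23), (16, 33, 31, 27, 12), (16, 33, 31, 27, 34), (34, 25, 39, 5, 33)}.
Filtering on A < D leaves {(16, 33, 31, 27, 12), (16, 33, 31, 27, 34), (34, 25, 39, 5, 33)}.
Projecting to G: {12, 33, 34}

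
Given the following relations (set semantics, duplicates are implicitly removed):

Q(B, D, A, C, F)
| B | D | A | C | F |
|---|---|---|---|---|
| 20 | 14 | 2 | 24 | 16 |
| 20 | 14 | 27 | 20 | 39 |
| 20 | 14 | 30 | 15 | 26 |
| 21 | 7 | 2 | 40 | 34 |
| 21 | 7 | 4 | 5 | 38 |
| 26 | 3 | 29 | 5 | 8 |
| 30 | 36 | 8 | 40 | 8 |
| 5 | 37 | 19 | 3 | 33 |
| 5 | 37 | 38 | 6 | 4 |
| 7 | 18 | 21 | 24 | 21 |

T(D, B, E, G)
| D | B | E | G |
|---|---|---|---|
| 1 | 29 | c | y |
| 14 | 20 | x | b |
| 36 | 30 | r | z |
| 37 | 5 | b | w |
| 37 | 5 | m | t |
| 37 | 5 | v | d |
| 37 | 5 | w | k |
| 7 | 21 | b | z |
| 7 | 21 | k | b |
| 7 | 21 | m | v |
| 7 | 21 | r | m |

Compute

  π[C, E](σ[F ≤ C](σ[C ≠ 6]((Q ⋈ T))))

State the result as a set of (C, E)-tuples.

{(24, x), (40, b), (40, k), (40, m), (40, r)}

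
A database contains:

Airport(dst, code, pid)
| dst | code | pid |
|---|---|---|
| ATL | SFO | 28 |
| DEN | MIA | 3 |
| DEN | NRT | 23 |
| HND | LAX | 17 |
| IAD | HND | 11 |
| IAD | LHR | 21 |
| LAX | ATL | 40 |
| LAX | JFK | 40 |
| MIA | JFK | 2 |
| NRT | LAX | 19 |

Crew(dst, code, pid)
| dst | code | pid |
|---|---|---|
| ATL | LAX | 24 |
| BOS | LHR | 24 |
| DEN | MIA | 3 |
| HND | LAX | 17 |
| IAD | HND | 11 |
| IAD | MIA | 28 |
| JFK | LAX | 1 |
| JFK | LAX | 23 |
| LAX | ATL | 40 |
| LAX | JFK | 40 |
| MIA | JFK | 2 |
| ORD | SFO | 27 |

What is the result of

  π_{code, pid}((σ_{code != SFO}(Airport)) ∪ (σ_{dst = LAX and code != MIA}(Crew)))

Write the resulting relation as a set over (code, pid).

Filtering on code != SFO leaves {(DEN, MIA, 3), (DEN, NRT, 23), (HND, LAX, 17), (IAD, HND, 11), (IAD, LHR, 21), (LAX, ATL, 40), (LAX, JFK, 40), (MIA, JFK, 2), (NRT, LAX, 19)}.
Filtering on dst = LAX and code != MIA leaves {(LAX, ATL, 40), (LAX, JFK, 40)}.
Taking the union: {(DEN, MIA, 3), (DEN, NRT, 23), (HND, LAX, 17), (IAD, HND, 11), (IAD, LHR, 21), (LAX, ATL, 40), (LAX, JFK, 40), (MIA, JFK, 2), (NRT, LAX, 19)}
π_{code, pid} gives {(ATL, 40), (HND, 11), (JFK, 2), (JFK, 40), (LAX, 17), (LAX, 19), (LHR, 21), (MIA, 3), (NRT, 23)}.

{(ATL, 40), (HND, 11), (JFK, 2), (JFK, 40), (LAX, 17), (LAX, 19), (LHR, 21), (MIA, 3), (NRT, 23)}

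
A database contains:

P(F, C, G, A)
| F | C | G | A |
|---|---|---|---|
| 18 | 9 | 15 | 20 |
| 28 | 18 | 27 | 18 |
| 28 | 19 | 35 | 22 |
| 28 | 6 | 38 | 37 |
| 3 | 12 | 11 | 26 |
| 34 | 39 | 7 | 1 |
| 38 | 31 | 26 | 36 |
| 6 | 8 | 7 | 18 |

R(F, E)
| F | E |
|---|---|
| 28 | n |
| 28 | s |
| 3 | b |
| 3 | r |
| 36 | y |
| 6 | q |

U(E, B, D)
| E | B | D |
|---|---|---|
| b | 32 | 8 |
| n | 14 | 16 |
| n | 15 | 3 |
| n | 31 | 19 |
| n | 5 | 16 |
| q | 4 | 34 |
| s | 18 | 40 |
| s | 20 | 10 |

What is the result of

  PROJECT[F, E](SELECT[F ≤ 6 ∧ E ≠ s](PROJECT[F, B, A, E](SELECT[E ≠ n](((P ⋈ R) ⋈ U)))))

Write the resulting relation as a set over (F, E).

Joining P and R on F yields {(28, 18, 27, 18, n), (28, 18, 27, 18, s), (28, 19, 35, 22, n), (28, 19, 35, 22, s), (28, 6, 38, 37, n), (28, 6, 38, 37, s), (3, 12, 11, 26, b), (3, 12, 11, 26, r), (6, 8, 7, 18, q)}.
Joining (P ⋈ R) and U on E yields {(28, 18, 27, 18, n, 14, 16), (28, 18, 27, 18, n, 15, 3), (28, 18, 27, 18, n, 31, 19), (28, 18, 27, 18, n, 5, 16), (28, 18, 27, 18, s, 18, 40), (28, 18, 27, 18, s, 20, 10), (28, 19, 35, 22, n, 14, 16), (28, 19, 35, 22, n, 15, 3), (28, 19, 35, 22, n, 31, 19), (28, 19, 35, 22, n, 5, 16), (28, 19, 35, 22, s, 18, 40), (28, 19, 35, 22, s, 20, 10), (28, 6, 38, 37, n, 14, 16), (28, 6, 38, 37, n, 15, 3), (28, 6, 38, 37, n, 31, 19), (28, 6, 38, 37, n, 5, 16), (28, 6, 38, 37, s, 18, 40), (28, 6, 38, 37, s, 20, 10), (3, 12, 11, 26, b, 32, 8), (6, 8, 7, 18, q, 4, 34)}.
Filtering on E ≠ n leaves {(28, 18, 27, 18, s, 18, 40), (28, 18, 27, 18, s, 20, 10), (28, 19, 35, 22, s, 18, 40), (28, 19, 35, 22, s, 20, 10), (28, 6, 38, 37, s, 18, 40), (28, 6, 38, 37, s, 20, 10), (3, 12, 11, 26, b, 32, 8), (6, 8, 7, 18, q, 4, 34)}.
Projecting to F, B, A, E: {(28, 18, 18, s), (28, 18, 22, s), (28, 18, 37, s), (28, 20, 18, s), (28, 20, 22, s), (28, 20, 37, s), (3, 32, 26, b), (6, 4, 18, q)}
Filtering on F ≤ 6 ∧ E ≠ s leaves {(3, 32, 26, b), (6, 4, 18, q)}.
Projecting to F, E: {(3, b), (6, q)}

{(3, b), (6, q)}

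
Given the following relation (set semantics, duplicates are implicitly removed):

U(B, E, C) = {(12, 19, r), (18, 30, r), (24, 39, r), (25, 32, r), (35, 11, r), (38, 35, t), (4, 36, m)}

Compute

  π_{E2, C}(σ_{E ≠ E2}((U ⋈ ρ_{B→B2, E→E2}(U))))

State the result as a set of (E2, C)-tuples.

{(11, r), (19, r), (30, r), (32, r), (39, r)}

ρ[B→B2, E→E2]: schema becomes (B2, E2, C); tuples unchanged.
U ⋈ ρ_{B→B2, E→E2}(U) (natural join on C): {(12, 19, r, 12, 19), (12, 19, r, 18, 30), (12, 19, r, 24, 39), (12, 19, r, 25, 32), (12, 19, r, 35, 11), (18, 30, r, 12, 19), (18, 30, r, 18, 30), (18, 30, r, 24, 39), (18, 30, r, 25, 32), (18, 30, r, 35, 11), (24, 39, r, 12, 19), (24, 39, r, 18, 30), (24, 39, r, 24, 39), (24, 39, r, 25, 32), (24, 39, r, 35, 11), (25, 32, r, 12, 19), (25, 32, r, 18, 30), (25, 32, r, 24, 39), (25, 32, r, 25, 32), (25, 32, r, 35, 11), (35, 11, r, 12, 19), (35, 11, r, 18, 30), (35, 11, r, 24, 39), (35, 11, r, 25, 32), (35, 11, r, 35, 11), (38, 35, t, 38, 35), (4, 36, m, 4, 36)}
Filtering on E ≠ E2 leaves {(12, 19, r, 18, 30), (12, 19, r, 24, 39), (12, 19, r, 25, 32), (12, 19, r, 35, 11), (18, 30, r, 12, 19), (18, 30, r, 24, 39), (18, 30, r, 25, 32), (18, 30, r, 35, 11), (24, 39, r, 12, 19), (24, 39, r, 18, 30), (24, 39, r, 25, 32), (24, 39, r, 35, 11), (25, 32, r, 12, 19), (25, 32, r, 18, 30), (25, 32, r, 24, 39), (25, 32, r, 35, 11), (35, 11, r, 12, 19), (35, 11, r, 18, 30), (35, 11, r, 24, 39), (35, 11, r, 25, 32)}.
π_{E2, C} gives {(11, r), (19, r), (30, r), (32, r), (39, r)} (15 duplicate(s) eliminated).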